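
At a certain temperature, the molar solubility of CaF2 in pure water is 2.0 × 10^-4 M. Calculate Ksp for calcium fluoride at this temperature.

Ksp = 3.2e-11

CaF2(s) <=> Ca^2+(aq) + 2 F^-(aq)
Let s = molar solubility. Then [Ca^2+] = s and [F^-] = 2s.
Ksp = [Ca^2+][F^-]^2
Substituting: Ksp = s(2s)^2 = 4s^3
With s = 2.0 × 10^-4: Ksp = 3.2 × 10^-11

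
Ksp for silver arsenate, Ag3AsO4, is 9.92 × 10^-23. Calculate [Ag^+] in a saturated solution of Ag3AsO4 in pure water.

Ag3AsO4(s) <=> 3 Ag^+ + AsO4^3-
Ksp = [Ag^+]^3[AsO4^3-]
Let s = molar solubility. Then [Ag^+] = 3s and [AsO4^3-] = s.
Substituting: Ksp = (3s)^3s = 27s^4
s^4 = 9.92 × 10^-23 / 27, so s = 1.384 × 10^-6 M
[Ag^+] = 3s = 4.15 × 10^-6 M

4.15 × 10^-6 M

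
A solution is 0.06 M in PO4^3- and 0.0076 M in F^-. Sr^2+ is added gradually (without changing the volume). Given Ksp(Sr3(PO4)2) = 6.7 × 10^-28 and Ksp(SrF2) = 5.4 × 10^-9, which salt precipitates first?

Each salt begins to precipitate when Q = Ksp, i.e. when [Sr^2+] reaches its threshold.
For Sr3(PO4)2: 6.7 × 10^-28 = (0.06)^2 × [Sr^2+]^3  ⇒  [Sr^2+] = 5.7 × 10^-9 M.
For SrF2: 5.4 × 10^-9 = (0.0076)^2 × [Sr^2+]  ⇒  [Sr^2+] = 9.3 × 10^-5 M.
The salt with the lower threshold [Sr^2+] precipitates first: Sr3(PO4)2.

Sr3(PO4)2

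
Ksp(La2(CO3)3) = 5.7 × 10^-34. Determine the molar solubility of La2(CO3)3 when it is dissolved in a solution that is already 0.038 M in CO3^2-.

La2(CO3)3(s) ⇌ 2 La^3+ + 3 CO3^2-
Ksp = [La^3+]^2[CO3^2-]^3
Let s = moles of La2(CO3)3 that dissolve per litre. [La^3+] = 2s, [CO3^2-] = 0.038 + 3s ≈ 0.038 (common-ion effect: CO3^2- is already 0.038 M).
Ksp ≈ (2s)^2 × (0.038)^3
s = 1.6 × 10^-15 M
Check: 3s = 4.8 x 10^-15 ≪ 0.038, so the approximation is valid.

s = 1.6e-15 M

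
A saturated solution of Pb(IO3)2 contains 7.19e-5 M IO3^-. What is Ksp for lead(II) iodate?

Pb(IO3)2(s) ⇌ Pb^2+(aq) + 2 IO3^-(aq)
Stoichiometry gives [Pb^2+] = (1/2)[IO3^-] = 3.595 × 10^-5 M.
Ksp = [Pb^2+][IO3^-]^2
Ksp = 3.595 × 10^-5 × (7.19 × 10^-5)^2 = 1.86 × 10^-13

1.86 × 10^-13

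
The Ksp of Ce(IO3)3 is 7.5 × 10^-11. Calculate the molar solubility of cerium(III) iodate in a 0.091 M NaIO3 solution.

Ce(IO3)3(s) <=> Ce^3+ + 3 IO3^-
Ksp = [Ce^3+][IO3^-]^3
If s mol/L dissolves here, [Ce^3+] = s, [IO3^-] = 0.091 + 3s ≈ 0.091 (common-ion effect: IO3^- is already 0.091 M).
Ksp ≈ s × (0.091)^3
s = 1.0 × 10^-7 M
Check: 3s = 3.0 × 10^-7 ≪ 0.091, so the approximation is valid.

1.0 × 10^-7 M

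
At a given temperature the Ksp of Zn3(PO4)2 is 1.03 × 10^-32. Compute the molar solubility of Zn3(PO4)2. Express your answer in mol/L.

Zn3(PO4)2(s) ⇌ 3 Zn^2+ + 2 PO4^3-
Ksp = [Zn^2+]^3[PO4^3-]^2
Let s = molar solubility. Then [Zn^2+] = 3s and [PO4^3-] = 2s.
Substituting: Ksp = (3s)^3(2s)^2 = 108s^5
s^5 = 1.03 × 10^-32 / 108, so s = 1.57 × 10^-7 M

s ≈ 1.57e-7 M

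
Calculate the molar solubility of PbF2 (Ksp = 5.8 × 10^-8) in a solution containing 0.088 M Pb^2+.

4.1e-4 M

PbF2(s) ⇌ Pb^2+ + 2 F^-
Ksp = [Pb^2+][F^-]^2
Let s = moles of PbF2 that dissolve per litre. [Pb^2+] = 0.088 + s ≈ 0.088, [F^-] = 2s (common-ion effect: Pb^2+ is already 0.088 M).
Ksp ≈ 0.088 × (2s)^2
s = 4.1 × 10^-4 M
Check: s = 4.1 × 10^-4 ≪ 0.088, so the approximation is valid.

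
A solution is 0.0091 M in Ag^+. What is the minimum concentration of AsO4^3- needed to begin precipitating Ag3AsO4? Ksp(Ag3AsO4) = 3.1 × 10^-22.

Ag3AsO4(s) <=> 3 Ag^+(aq) + AsO4^3-(aq)
Ksp = [Ag^+]^3[AsO4^3-]
Precipitation begins when Q = Ksp. With [Ag^+] = 0.0091 M:
3.1 × 10^-22 = (0.0091)^3 × [AsO4^3-]
[AsO4^3-] = (3.1 × 10^-22 / 7.54 × 10^-7) = 4.1 × 10^-16 M

4.1 x 10^-16 M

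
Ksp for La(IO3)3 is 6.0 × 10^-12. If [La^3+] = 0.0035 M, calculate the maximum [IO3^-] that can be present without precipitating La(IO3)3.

1.2 × 10^-3 M

La(IO3)3(s) ⇌ La^3+ + 3 IO3^-
Ksp = [La^3+][IO3^-]^3
Precipitation begins when Q = Ksp. With [La^3+] = 0.0035 M:
6.0 × 10^-12 = (0.0035) × [IO3^-]^3
[IO3^-] = (6.0 × 10^-12 / 3.5 × 10^-3)^(1/3) = 1.2 × 10^-3 M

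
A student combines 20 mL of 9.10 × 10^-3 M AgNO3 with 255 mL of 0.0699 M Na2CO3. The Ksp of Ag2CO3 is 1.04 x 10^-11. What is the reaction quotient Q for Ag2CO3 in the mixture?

2.84 x 10^-8

Total volume = 20 + 255 = 275 mL.
[Ag^+] = 9.10 × 10^-3 × (20/275) = 6.618 × 10^-4 M
[CO3^2-] = 6.99 × 10^-2 × (255/275) = 6.482 × 10^-2 M
Ag2CO3(s) ⇌ 2 Ag^+ + CO3^2-, so Q = [Ag^+]^2[CO3^2-]
Q = (6.618 × 10^-4)^2(6.482 × 10^-2) = 2.84 x 10^-8
Q > Ksp, so Ag2CO3 will precipitate.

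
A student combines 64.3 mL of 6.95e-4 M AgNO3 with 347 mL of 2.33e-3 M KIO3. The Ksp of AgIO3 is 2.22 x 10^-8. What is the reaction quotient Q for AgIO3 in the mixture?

Total volume = 64.3 + 347 = 411.3 mL.
[Ag^+] = 6.95 × 10^-4 × (64.3/411.3) = 1.087 × 10^-4 M
[IO3^-] = 2.33 x 10^-3 × (347/411.3) = 1.966 × 10^-3 M
AgIO3(s) ⇌ Ag^+(aq) + IO3^-(aq), so Q = [Ag^+][IO3^-]
Q = (1.087 x 10^-4)(1.966 x 10^-3) = 2.14 x 10^-7
Q > Ksp, so AgIO3 will precipitate.

2.14e-7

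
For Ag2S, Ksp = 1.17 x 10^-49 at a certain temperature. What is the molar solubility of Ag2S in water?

Ag2S(s) ⇌ 2 Ag^+(aq) + S^2-(aq)
Ksp = [Ag^+]^2[S^2-]
For each mole of Ag2S that dissolves: [Ag^+] = 2s, [S^2-] = s.
Substituting: Ksp = (2s)^2s = 4s^3
Solving, s = (1.17 x 10^-49/4)^(1/3) = 3.08 × 10^-17 M

3.08 × 10^-17 M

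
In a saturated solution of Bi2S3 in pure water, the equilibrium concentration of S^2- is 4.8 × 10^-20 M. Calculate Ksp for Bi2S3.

Bi2S3(s) <=> 2 Bi^3+ + 3 S^2-
Stoichiometry gives [Bi^3+] = (2/3)[S^2-] = 3.20 × 10^-20 M.
Ksp = [Bi^3+]^2[S^2-]^3
Ksp = (3.20 × 10^-20)^2 × (4.8 × 10^-20)^3 = 1.1 × 10^-97

Ksp ≈ 1.1 × 10^-97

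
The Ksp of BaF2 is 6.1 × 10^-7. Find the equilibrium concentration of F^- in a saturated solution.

BaF2(s) ⇌ Ba^2+ + 2 F^-
Ksp = [Ba^2+][F^-]^2
With molar solubility s: [Ba^2+] = s, [F^-] = 2s.
Substituting: Ksp = s(2s)^2 = 4s^3
s = (6.1 × 10^-7 / 4)^(1/3) = 5.34 × 10^-3 M
[F^-] = 2s = 1.1 x 10^-2 M

[F^-] ≈ 1.1e-2 M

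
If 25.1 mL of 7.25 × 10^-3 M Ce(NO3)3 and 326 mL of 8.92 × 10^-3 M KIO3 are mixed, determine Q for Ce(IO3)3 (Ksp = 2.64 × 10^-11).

Q = 2.94 x 10^-10

Total volume = 25.1 + 326 = 351.1 mL.
[Ce^3+] = 7.25 x 10^-3 × (25.1/351.1) = 5.183 × 10^-4 M
[IO3^-] = 8.92 × 10^-3 × (326/351.1) = 8.282 × 10^-3 M
Ce(IO3)3(s) ⇌ Ce^3+(aq) + 3 IO3^-(aq), so Q = [Ce^3+][IO3^-]^3
Q = (5.183 × 10^-4)(8.282 × 10^-3)^3 = 2.94 × 10^-10
Q > Ksp, so Ce(IO3)3 will precipitate.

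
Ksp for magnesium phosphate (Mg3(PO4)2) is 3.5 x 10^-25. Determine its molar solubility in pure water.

Mg3(PO4)2(s) ⇌ 3 Mg^2+ + 2 PO4^3-
Ksp = [Mg^2+]^3[PO4^3-]^2
For each mole of Mg3(PO4)2 that dissolves: [Mg^2+] = 3s, [PO4^3-] = 2s.
Substituting: Ksp = (3s)^3(2s)^2 = 108s^5
Solving, s = (3.5 x 10^-25/108)^(1/5) = 5.0 x 10^-6 M

5.0 x 10^-6 M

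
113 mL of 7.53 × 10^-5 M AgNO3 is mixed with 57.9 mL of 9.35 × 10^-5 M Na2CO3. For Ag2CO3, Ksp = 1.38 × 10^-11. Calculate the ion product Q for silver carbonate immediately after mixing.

Total volume = 113 + 57.9 = 170.9 mL.
[Ag^+] = 7.53 × 10^-5 × (113/170.9) = 4.979 × 10^-5 M
[CO3^2-] = 9.35 x 10^-5 × (57.9/170.9) = 3.168 × 10^-5 M
Ag2CO3(s) ⇌ 2 Ag^+ + CO3^2-, so Q = [Ag^+]^2[CO3^2-]
Q = (4.979 × 10^-5)^2(3.168 × 10^-5) = 7.85 × 10^-14
Q < Ksp, so no precipitate of Ag2CO3 forms.

Q ≈ 7.85e-14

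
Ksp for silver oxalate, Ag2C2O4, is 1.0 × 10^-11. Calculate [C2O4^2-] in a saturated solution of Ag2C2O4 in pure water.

[C2O4^2-] = 1.4e-4 M

Ag2C2O4(s) ⇌ 2 Ag^+ + C2O4^2-
Ksp = [Ag^+]^2[C2O4^2-]
With molar solubility s: [Ag^+] = 2s, [C2O4^2-] = s.
So Ksp = (2s)^2 × s = 4s^3
Solving, s = (1.0 × 10^-11/4)^(1/3) = 1.36 x 10^-4 M
[C2O4^2-] = s = 1.4 × 10^-4 M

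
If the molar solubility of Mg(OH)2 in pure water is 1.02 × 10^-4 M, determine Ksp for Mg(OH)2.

Ksp ≈ 4.24e-12

Mg(OH)2(s) <=> Mg^2+ + 2 OH^-
For each mole of Mg(OH)2 that dissolves: [Mg^2+] = s, [OH^-] = 2s.
Ksp = [Mg^2+][OH^-]^2
So Ksp = s × (2s)^2 = 4s^3
With s = 1.02 × 10^-4: Ksp = 4.24 x 10^-12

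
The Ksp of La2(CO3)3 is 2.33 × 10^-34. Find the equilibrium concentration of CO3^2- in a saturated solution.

2.21 × 10^-7 M

La2(CO3)3(s) <=> 2 La^3+(aq) + 3 CO3^2-(aq)
Ksp = [La^3+]^2[CO3^2-]^3
If s mol/L of La2(CO3)3 dissolves, [La^3+] = 2s and [CO3^2-] = 3s.
Ksp = (2s)^2(3s)^3 = 108s^5
s^5 = 2.33 × 10^-34 / 108, so s = 7.358 × 10^-8 M
[CO3^2-] = 3s = 2.21 × 10^-7 M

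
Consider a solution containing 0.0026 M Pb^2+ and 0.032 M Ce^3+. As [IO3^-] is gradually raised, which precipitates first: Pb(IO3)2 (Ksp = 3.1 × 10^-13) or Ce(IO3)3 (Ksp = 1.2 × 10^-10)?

Precipitation of each salt starts when its ion product equals its Ksp.
For Pb(IO3)2: 3.1 × 10^-13 = 0.0026 × [IO3^-]^2  ⇒  [IO3^-] = 1.1 × 10^-5 M.
For Ce(IO3)3: 1.2 × 10^-10 = 0.032 × [IO3^-]^3  ⇒  [IO3^-] = 1.6 × 10^-3 M.
The salt with the lower threshold [IO3^-] precipitates first: Pb(IO3)2.

Pb(IO3)2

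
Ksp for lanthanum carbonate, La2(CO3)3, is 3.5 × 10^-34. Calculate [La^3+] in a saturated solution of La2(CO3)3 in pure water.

La2(CO3)3(s) <=> 2 La^3+ + 3 CO3^2-
Ksp = [La^3+]^2[CO3^2-]^3
With molar solubility s: [La^3+] = 2s, [CO3^2-] = 3s.
Ksp = (2s)^2(3s)^3 = 108s^5
s^5 = 3.5 × 10^-34 / 108, so s = 7.98 × 10^-8 M
[La^3+] = 2s = 1.6 × 10^-7 M

[La^3+] = 1.6 × 10^-7 M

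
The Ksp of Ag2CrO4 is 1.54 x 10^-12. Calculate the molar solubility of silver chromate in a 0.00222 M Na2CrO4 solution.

s = 1.32 × 10^-5 M

Ag2CrO4(s) ⇌ 2 Ag^+(aq) + CrO4^2-(aq)
Ksp = [Ag^+]^2[CrO4^2-]
Let s = moles of Ag2CrO4 that dissolve per litre. [Ag^+] = 2s, [CrO4^2-] = 0.00222 + s ≈ 0.00222 (since CrO4^2- from Na2CrO4 dominates).
Ksp ≈ (2s)^2 × 0.00222
s = 1.32 × 10^-5 M
Check: s = 1.3 × 10^-5 ≪ 0.00222, so the approximation is valid.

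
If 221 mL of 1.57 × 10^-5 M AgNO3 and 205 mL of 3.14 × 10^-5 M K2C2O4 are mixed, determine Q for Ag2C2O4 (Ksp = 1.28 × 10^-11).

Q ≈ 1.00e-15

Total volume = 221 + 205 = 426 mL.
[Ag^+] = 1.57 × 10^-5 × (221/426) = 8.145 × 10^-6 M
[C2O4^2-] = 3.14 × 10^-5 × (205/426) = 1.511 × 10^-5 M
Ag2C2O4(s) <=> 2 Ag^+ + C2O4^2-, so Q = [Ag^+]^2[C2O4^2-]
Q = (8.145 × 10^-6)^2(1.511 × 10^-5) = 1.00 × 10^-15
Q < Ksp, so no precipitate of Ag2C2O4 forms.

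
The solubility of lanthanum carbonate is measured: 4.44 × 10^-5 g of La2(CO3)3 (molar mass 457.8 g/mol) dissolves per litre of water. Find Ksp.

Molar solubility s = (4.44 x 10^-5 g/L) / (457.8 g/mol) = 9.699 x 10^-8 M.
La2(CO3)3(s) <=> 2 La^3+(aq) + 3 CO3^2-(aq)
With molar solubility s: [La^3+] = 2s, [CO3^2-] = 3s.
Ksp = [La^3+]^2[CO3^2-]^3
So Ksp = (2s)^2 × (3s)^3 = 108s^5
Ksp = 108 × (9.699 × 10^-8)^5 = 9.27 × 10^-34

9.27 x 10^-34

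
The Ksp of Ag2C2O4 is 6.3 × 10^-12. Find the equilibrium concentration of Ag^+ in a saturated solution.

Ag2C2O4(s) ⇌ 2 Ag^+(aq) + C2O4^2-(aq)
Ksp = [Ag^+]^2[C2O4^2-]
With molar solubility s: [Ag^+] = 2s, [C2O4^2-] = s.
Substituting: Ksp = (2s)^2s = 4s^3
Solving, s = (6.3 × 10^-12/4)^(1/3) = 1.16 × 10^-4 M
[Ag^+] = 2s = 2.3 × 10^-4 M

2.3 × 10^-4 M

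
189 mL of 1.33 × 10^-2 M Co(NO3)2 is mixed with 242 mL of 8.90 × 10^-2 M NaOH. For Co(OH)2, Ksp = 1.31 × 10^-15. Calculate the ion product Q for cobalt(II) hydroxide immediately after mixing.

Total volume = 189 + 242 = 431 mL.
[Co^2+] = 1.33 × 10^-2 × (189/431) = 5.832 × 10^-3 M
[OH^-] = 8.90 × 10^-2 × (242/431) = 4.997 × 10^-2 M
Co(OH)2(s) <=> Co^2+ + 2 OH^-, so Q = [Co^2+][OH^-]^2
Q = (5.832 × 10^-3)(4.997 × 10^-2)^2 = 1.46 x 10^-5
Q > Ksp, so Co(OH)2 will precipitate.

1.46e-5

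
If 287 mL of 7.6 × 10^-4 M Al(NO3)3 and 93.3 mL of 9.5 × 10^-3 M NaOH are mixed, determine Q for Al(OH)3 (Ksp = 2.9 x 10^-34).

Q = 7.3 x 10^-12

Total volume = 287 + 93.3 = 380.3 mL.
[Al^3+] = 7.6 × 10^-4 × (287/380.3) = 5.74 x 10^-4 M
[OH^-] = 9.5 × 10^-3 × (93.3/380.3) = 2.33 x 10^-3 M
Al(OH)3(s) <=> Al^3+ + 3 OH^-, so Q = [Al^3+][OH^-]^3
Q = (5.74 × 10^-4)(2.33 × 10^-3)^3 = 7.3 × 10^-12
Q > Ksp, so Al(OH)3 will precipitate.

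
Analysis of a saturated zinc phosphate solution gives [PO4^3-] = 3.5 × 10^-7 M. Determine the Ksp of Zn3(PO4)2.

Ksp ≈ 1.8 x 10^-32

Zn3(PO4)2(s) <=> 3 Zn^2+ + 2 PO4^3-
Stoichiometry gives [Zn^2+] = (3/2)[PO4^3-] = 5.25 × 10^-7 M.
Ksp = [Zn^2+]^3[PO4^3-]^2
Ksp = (5.25 x 10^-7)^3 × (3.5 x 10^-7)^2 = 1.8 × 10^-32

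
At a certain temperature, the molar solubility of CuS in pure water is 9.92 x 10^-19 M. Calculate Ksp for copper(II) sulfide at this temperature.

Ksp ≈ 9.84 × 10^-37

CuS(s) ⇌ Cu^2+(aq) + S^2-(aq)
If s mol/L of CuS dissolves, [Cu^2+] = s and [S^2-] = s.
Ksp = [Cu^2+][S^2-]
Ksp = s × s = s^2
With s = 9.92 × 10^-19: Ksp = 9.84 x 10^-37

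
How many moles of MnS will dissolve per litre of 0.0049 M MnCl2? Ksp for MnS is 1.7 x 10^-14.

s ≈ 3.5 x 10^-12 M

MnS(s) ⇌ Mn^2+(aq) + S^2-(aq)
Ksp = [Mn^2+][S^2-]
If s mol/L dissolves here, [Mn^2+] = 0.0049 + s ≈ 0.0049, [S^2-] = s (common-ion effect: Mn^2+ is already 0.0049 M).
Ksp ≈ 0.0049 × s
s = 3.5 × 10^-12 M
Check: s = 3.5 x 10^-12 ≪ 0.0049, so the approximation is valid.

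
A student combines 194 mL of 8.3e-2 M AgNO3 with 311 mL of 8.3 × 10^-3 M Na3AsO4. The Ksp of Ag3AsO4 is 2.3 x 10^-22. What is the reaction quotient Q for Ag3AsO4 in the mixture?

Q = 1.7e-7

Total volume = 194 + 311 = 505 mL.
[Ag^+] = 8.3 × 10^-2 × (194/505) = 3.19 × 10^-2 M
[AsO4^3-] = 8.3 x 10^-3 × (311/505) = 5.11 × 10^-3 M
Ag3AsO4(s) <=> 3 Ag^+(aq) + AsO4^3-(aq), so Q = [Ag^+]^3[AsO4^3-]
Q = (3.19 × 10^-2)^3(5.11 × 10^-3) = 1.7 x 10^-7
Q > Ksp, so Ag3AsO4 will precipitate.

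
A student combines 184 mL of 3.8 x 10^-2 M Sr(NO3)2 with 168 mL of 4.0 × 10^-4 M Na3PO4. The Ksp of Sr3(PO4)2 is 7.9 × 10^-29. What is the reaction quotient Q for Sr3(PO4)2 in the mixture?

Total volume = 184 + 168 = 352 mL.
[Sr^2+] = 3.8 × 10^-2 × (184/352) = 1.99 × 10^-2 M
[PO4^3-] = 4.0 × 10^-4 × (168/352) = 1.91 × 10^-4 M
Sr3(PO4)2(s) <=> 3 Sr^2+(aq) + 2 PO4^3-(aq), so Q = [Sr^2+]^3[PO4^3-]^2
Q = (1.99 x 10^-2)^3(1.91 × 10^-4)^2 = 2.9 × 10^-13
Q > Ksp, so Sr3(PO4)2 will precipitate.

Q = 2.9 x 10^-13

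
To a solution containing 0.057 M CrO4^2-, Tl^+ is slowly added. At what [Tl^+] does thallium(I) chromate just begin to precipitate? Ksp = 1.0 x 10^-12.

[Tl^+] = 4.2e-6 M

Tl2CrO4(s) ⇌ 2 Tl^+(aq) + CrO4^2-(aq)
Ksp = [Tl^+]^2[CrO4^2-]
Precipitation begins when Q = Ksp. With [CrO4^2-] = 0.057 M:
1.0 x 10^-12 = (0.057) × [Tl^+]^2
[Tl^+] = (1.0 x 10^-12 / 5.7 x 10^-2)^(1/2) = 4.2 × 10^-6 M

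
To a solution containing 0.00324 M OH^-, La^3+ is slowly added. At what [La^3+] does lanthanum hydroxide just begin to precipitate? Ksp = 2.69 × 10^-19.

La(OH)3(s) ⇌ La^3+ + 3 OH^-
Ksp = [La^3+][OH^-]^3
Precipitation begins when Q = Ksp. With [OH^-] = 0.00324 M:
2.69 × 10^-19 = (0.00324)^3 × [La^3+]
[La^3+] = (2.69 × 10^-19 / 3.401 × 10^-8) = 7.91 × 10^-12 M

[La^3+] = 7.91 × 10^-12 M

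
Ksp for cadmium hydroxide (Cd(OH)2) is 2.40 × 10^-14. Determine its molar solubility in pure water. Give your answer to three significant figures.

1.82 × 10^-5 M

Cd(OH)2(s) <=> Cd^2+(aq) + 2 OH^-(aq)
Ksp = [Cd^2+][OH^-]^2
If s mol/L of Cd(OH)2 dissolves, [Cd^2+] = s and [OH^-] = 2s.
Substituting: Ksp = s(2s)^2 = 4s^3
s^3 = 2.40 × 10^-14 / 4, so s = 1.82 × 10^-5 M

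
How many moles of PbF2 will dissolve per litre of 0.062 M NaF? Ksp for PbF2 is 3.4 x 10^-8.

8.8 x 10^-6 M

PbF2(s) ⇌ Pb^2+ + 2 F^-
Ksp = [Pb^2+][F^-]^2
If s mol/L dissolves here, [Pb^2+] = s, [F^-] = 0.062 + 2s ≈ 0.062 (since F^- from NaF dominates).
Ksp ≈ s × (0.062)^2
s = 8.8 × 10^-6 M
Check: 2s = 1.8 × 10^-5 ≪ 0.062, so the approximation is valid.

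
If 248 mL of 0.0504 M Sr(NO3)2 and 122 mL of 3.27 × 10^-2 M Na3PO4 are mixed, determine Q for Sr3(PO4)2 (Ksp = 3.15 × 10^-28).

4.48 × 10^-9

Total volume = 248 + 122 = 370 mL.
[Sr^2+] = 5.04 x 10^-2 × (248/370) = 3.378 × 10^-2 M
[PO4^3-] = 3.27 × 10^-2 × (122/370) = 1.078 × 10^-2 M
Sr3(PO4)2(s) ⇌ 3 Sr^2+(aq) + 2 PO4^3-(aq), so Q = [Sr^2+]^3[PO4^3-]^2
Q = (3.378 × 10^-2)^3(1.078 × 10^-2)^2 = 4.48 x 10^-9
Q > Ksp, so Sr3(PO4)2 will precipitate.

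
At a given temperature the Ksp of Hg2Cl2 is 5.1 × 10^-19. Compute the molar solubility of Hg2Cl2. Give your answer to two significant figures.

Hg2Cl2(s) <=> Hg2^2+ + 2 Cl^-
Ksp = [Hg2^2+][Cl^-]^2
Let s = molar solubility. Then [Hg2^2+] = s and [Cl^-] = 2s.
So Ksp = s × (2s)^2 = 4s^3
s^3 = 5.1 × 10^-19 / 4, so s = 5.0 × 10^-7 M

5.0 × 10^-7 M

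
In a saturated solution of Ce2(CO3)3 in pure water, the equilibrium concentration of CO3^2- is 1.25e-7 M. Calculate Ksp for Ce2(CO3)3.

Ce2(CO3)3(s) ⇌ 2 Ce^3+ + 3 CO3^2-
Stoichiometry gives [Ce^3+] = (2/3)[CO3^2-] = 8.333 × 10^-8 M.
Ksp = [Ce^3+]^2[CO3^2-]^3
Ksp = (8.333 × 10^-8)^2 × (1.25 x 10^-7)^3 = 1.36 × 10^-35

Ksp ≈ 1.36e-35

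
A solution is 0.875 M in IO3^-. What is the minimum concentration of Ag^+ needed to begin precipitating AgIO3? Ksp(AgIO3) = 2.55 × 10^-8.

2.91e-8 M

AgIO3(s) ⇌ Ag^+(aq) + IO3^-(aq)
Ksp = [Ag^+][IO3^-]
Precipitation begins when Q = Ksp. With [IO3^-] = 0.875 M:
2.55 × 10^-8 = (0.875) × [Ag^+]
[Ag^+] = (2.55 × 10^-8 / 8.75 × 10^-1) = 2.91 × 10^-8 M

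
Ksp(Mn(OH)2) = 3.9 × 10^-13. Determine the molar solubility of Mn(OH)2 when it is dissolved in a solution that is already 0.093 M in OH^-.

Mn(OH)2(s) ⇌ Mn^2+(aq) + 2 OH^-(aq)
Ksp = [Mn^2+][OH^-]^2
Let s = moles of Mn(OH)2 that dissolve per litre. [Mn^2+] = s, [OH^-] = 0.093 + 2s ≈ 0.093 (Ksp is small, so little additional dissolves).
Ksp ≈ s × (0.093)^2
s = 4.5 × 10^-11 M
Check: 2s = 9.0 × 10^-11 ≪ 0.093, so the approximation is valid.

s ≈ 4.5e-11 M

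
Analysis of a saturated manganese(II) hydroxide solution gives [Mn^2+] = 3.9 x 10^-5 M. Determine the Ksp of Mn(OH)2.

Mn(OH)2(s) ⇌ Mn^2+(aq) + 2 OH^-(aq)
Stoichiometry gives [OH^-] = (2/1)[Mn^2+] = 7.80 x 10^-5 M.
Ksp = [Mn^2+][OH^-]^2
Ksp = 3.9 × 10^-5 × (7.80 x 10^-5)^2 = 2.4 x 10^-13

Ksp = 2.4e-13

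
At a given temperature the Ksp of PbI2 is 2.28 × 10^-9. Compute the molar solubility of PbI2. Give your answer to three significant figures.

PbI2(s) <=> Pb^2+(aq) + 2 I^-(aq)
Ksp = [Pb^2+][I^-]^2
For each mole of PbI2 that dissolves: [Pb^2+] = s, [I^-] = 2s.
Substituting: Ksp = s(2s)^2 = 4s^3
Solving, s = (2.28 × 10^-9/4)^(1/3) = 8.29 × 10^-4 M

s ≈ 8.29e-4 M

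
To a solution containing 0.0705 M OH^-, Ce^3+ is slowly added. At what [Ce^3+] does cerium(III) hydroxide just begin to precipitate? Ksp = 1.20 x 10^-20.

Ce(OH)3(s) ⇌ Ce^3+(aq) + 3 OH^-(aq)
Ksp = [Ce^3+][OH^-]^3
Precipitation begins when Q = Ksp. With [OH^-] = 0.0705 M:
1.20 x 10^-20 = (0.0705)^3 × [Ce^3+]
[Ce^3+] = (1.20 x 10^-20 / 3.504 × 10^-4) = 3.42 × 10^-17 M

3.42 × 10^-17 M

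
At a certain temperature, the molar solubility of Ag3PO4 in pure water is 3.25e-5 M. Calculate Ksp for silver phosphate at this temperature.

Ksp ≈ 3.01e-17

Ag3PO4(s) ⇌ 3 Ag^+ + PO4^3-
With molar solubility s: [Ag^+] = 3s, [PO4^3-] = s.
Ksp = [Ag^+]^3[PO4^3-]
So Ksp = (3s)^3 × s = 27s^4
Ksp = 27 × (3.25 × 10^-5)^4 = 3.01 × 10^-17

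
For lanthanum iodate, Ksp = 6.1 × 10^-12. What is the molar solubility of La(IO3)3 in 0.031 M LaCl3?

La(IO3)3(s) ⇌ La^3+ + 3 IO3^-
Ksp = [La^3+][IO3^-]^3
Let s be the molar solubility in this solution. [La^3+] = 0.031 + s ≈ 0.031, [IO3^-] = 3s (since La^3+ from LaCl3 dominates).
Ksp ≈ 0.031 × (3s)^3
s = 1.9 × 10^-4 M
Check: s = 1.9 × 10^-4 ≪ 0.031, so the approximation is valid.

s = 1.9e-4 M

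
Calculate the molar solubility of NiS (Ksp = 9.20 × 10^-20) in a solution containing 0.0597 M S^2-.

NiS(s) ⇌ Ni^2+ + S^2-
Ksp = [Ni^2+][S^2-]
Let s = moles of NiS that dissolve per litre. [Ni^2+] = s, [S^2-] = 0.0597 + s ≈ 0.0597 (since the S^2- already present dominates).
Ksp ≈ s × 0.0597
s = 1.54 × 10^-18 M
Check: s = 1.5 x 10^-18 ≪ 0.0597, so the approximation is valid.

1.54 x 10^-18 M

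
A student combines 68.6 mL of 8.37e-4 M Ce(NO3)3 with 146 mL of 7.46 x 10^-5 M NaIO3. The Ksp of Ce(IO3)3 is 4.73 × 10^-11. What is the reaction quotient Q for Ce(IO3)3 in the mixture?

Total volume = 68.6 + 146 = 214.6 mL.
[Ce^3+] = 8.37 × 10^-4 × (68.6/214.6) = 2.676 × 10^-4 M
[IO3^-] = 7.46 × 10^-5 × (146/214.6) = 5.075 x 10^-5 M
Ce(IO3)3(s) ⇌ Ce^3+(aq) + 3 IO3^-(aq), so Q = [Ce^3+][IO3^-]^3
Q = (2.676 x 10^-4)(5.075 × 10^-5)^3 = 3.50 × 10^-17
Q < Ksp, so no precipitate of Ce(IO3)3 forms.

Q ≈ 3.50 × 10^-17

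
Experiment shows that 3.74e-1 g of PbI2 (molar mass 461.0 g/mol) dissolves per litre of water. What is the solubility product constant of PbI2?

Ksp = 2.14e-9

Molar solubility s = (3.74 x 10^-1 g/L) / (461.0 g/mol) = 8.113 × 10^-4 M.
PbI2(s) ⇌ Pb^2+ + 2 I^-
Let s = molar solubility. Then [Pb^2+] = s and [I^-] = 2s.
Ksp = [Pb^2+][I^-]^2
So Ksp = s × (2s)^2 = 4s^3
Ksp = 4 × (8.113 × 10^-4)^3 = 2.14 × 10^-9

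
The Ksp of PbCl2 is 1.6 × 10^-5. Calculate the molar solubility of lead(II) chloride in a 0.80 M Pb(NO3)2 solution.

s ≈ 2.2 × 10^-3 M

PbCl2(s) <=> Pb^2+ + 2 Cl^-
Ksp = [Pb^2+][Cl^-]^2
Let s be the molar solubility in this solution. [Pb^2+] = 0.80 + s ≈ 0.80, [Cl^-] = 2s (common-ion effect: Pb^2+ is already 0.80 M).
Ksp ≈ 0.80 × (2s)^2
s = 2.2 × 10^-3 M
Check: s = 2.2 × 10^-3 ≪ 0.80, so the approximation is valid.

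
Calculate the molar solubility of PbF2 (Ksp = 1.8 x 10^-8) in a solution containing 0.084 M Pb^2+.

PbF2(s) ⇌ Pb^2+ + 2 F^-
Ksp = [Pb^2+][F^-]^2
Let s be the molar solubility in this solution. [Pb^2+] = 0.084 + s ≈ 0.084, [F^-] = 2s (since the Pb^2+ already present dominates).
Ksp ≈ 0.084 × (2s)^2
s = 2.3 × 10^-4 M
Check: s = 2.3 x 10^-4 ≪ 0.084, so the approximation is valid.

s = 2.3 × 10^-4 M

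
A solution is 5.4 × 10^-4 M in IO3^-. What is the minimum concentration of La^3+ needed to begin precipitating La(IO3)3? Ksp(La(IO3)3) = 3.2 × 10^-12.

2.0 x 10^-2 M

La(IO3)3(s) <=> La^3+(aq) + 3 IO3^-(aq)
Ksp = [La^3+][IO3^-]^3
Precipitation begins when Q = Ksp. With [IO3^-] = 5.4 × 10^-4 M:
3.2 × 10^-12 = (5.4 × 10^-4)^3 × [La^3+]
[La^3+] = (3.2 × 10^-12 / 1.57 x 10^-10) = 2.0 x 10^-2 M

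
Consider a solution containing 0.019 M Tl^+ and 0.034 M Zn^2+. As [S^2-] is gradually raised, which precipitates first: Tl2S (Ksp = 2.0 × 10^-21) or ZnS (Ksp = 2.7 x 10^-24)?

Precipitation of each salt starts when its ion product equals its Ksp.
For Tl2S: 2.0 × 10^-21 = (0.019)^2 × [S^2-]  ⇒  [S^2-] = 5.5 × 10^-18 M.
For ZnS: 2.7 x 10^-24 = 0.034 × [S^2-]  ⇒  [S^2-] = 7.9 × 10^-23 M.
The salt with the lower threshold [S^2-] precipitates first: ZnS.

ZnS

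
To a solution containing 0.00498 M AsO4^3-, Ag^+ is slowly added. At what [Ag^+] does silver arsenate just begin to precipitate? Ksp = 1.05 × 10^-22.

Ag3AsO4(s) ⇌ 3 Ag^+(aq) + AsO4^3-(aq)
Ksp = [Ag^+]^3[AsO4^3-]
Precipitation begins when Q = Ksp. With [AsO4^3-] = 0.00498 M:
1.05 × 10^-22 = (0.00498) × [Ag^+]^3
[Ag^+] = (1.05 × 10^-22 / 4.98 × 10^-3)^(1/3) = 2.76 × 10^-7 M

2.76e-7 M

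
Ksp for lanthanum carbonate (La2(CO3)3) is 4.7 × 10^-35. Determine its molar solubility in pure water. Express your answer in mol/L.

s = 5.3e-8 M

La2(CO3)3(s) ⇌ 2 La^3+ + 3 CO3^2-
Ksp = [La^3+]^2[CO3^2-]^3
With molar solubility s: [La^3+] = 2s, [CO3^2-] = 3s.
Substituting: Ksp = (2s)^2(3s)^3 = 108s^5
s^5 = 4.7 × 10^-35 / 108, so s = 5.3 x 10^-8 M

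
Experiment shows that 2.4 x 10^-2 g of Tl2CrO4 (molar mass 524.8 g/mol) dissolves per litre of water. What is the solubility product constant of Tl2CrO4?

Ksp = 3.8 × 10^-13

Molar solubility s = (2.4 × 10^-2 g/L) / (524.8 g/mol) = 4.57 × 10^-5 M.
Tl2CrO4(s) ⇌ 2 Tl^+(aq) + CrO4^2-(aq)
With molar solubility s: [Tl^+] = 2s, [CrO4^2-] = s.
Ksp = [Tl^+]^2[CrO4^2-]
Substituting: Ksp = (2s)^2s = 4s^3
With s = 4.57 x 10^-5: Ksp = 3.8 × 10^-13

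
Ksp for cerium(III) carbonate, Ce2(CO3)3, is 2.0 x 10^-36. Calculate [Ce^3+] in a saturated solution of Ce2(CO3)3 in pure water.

Ce2(CO3)3(s) ⇌ 2 Ce^3+ + 3 CO3^2-
Ksp = [Ce^3+]^2[CO3^2-]^3
Let s = molar solubility. Then [Ce^3+] = 2s and [CO3^2-] = 3s.
Ksp = (2s)^2(3s)^3 = 108s^5
s^5 = 2.0 x 10^-36 / 108, so s = 2.84 × 10^-8 M
[Ce^3+] = 2s = 5.7 x 10^-8 M

[Ce^3+] ≈ 5.7 x 10^-8 M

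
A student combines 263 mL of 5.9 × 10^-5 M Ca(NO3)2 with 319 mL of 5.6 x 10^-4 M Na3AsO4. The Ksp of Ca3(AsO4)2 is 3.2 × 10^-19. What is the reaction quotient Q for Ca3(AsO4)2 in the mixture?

Q = 1.8e-21

Total volume = 263 + 319 = 582 mL.
[Ca^2+] = 5.9 x 10^-5 × (263/582) = 2.67 × 10^-5 M
[AsO4^3-] = 5.6 × 10^-4 × (319/582) = 3.07 × 10^-4 M
Ca3(AsO4)2(s) <=> 3 Ca^2+(aq) + 2 AsO4^3-(aq), so Q = [Ca^2+]^3[AsO4^3-]^2
Q = (2.67 x 10^-5)^3(3.07 x 10^-4)^2 = 1.8 x 10^-21
Q < Ksp, so no precipitate of Ca3(AsO4)2 forms.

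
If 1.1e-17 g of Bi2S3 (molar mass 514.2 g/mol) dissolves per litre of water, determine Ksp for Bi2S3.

Ksp ≈ 4.8 x 10^-97

Molar solubility s = (1.1 × 10^-17 g/L) / (514.2 g/mol) = 2.14 × 10^-20 M.
Bi2S3(s) ⇌ 2 Bi^3+ + 3 S^2-
If s mol/L of Bi2S3 dissolves, [Bi^3+] = 2s and [S^2-] = 3s.
Ksp = [Bi^3+]^2[S^2-]^3
Substituting: Ksp = (2s)^2(3s)^3 = 108s^5
With s = 2.14 × 10^-20: Ksp = 4.8 × 10^-97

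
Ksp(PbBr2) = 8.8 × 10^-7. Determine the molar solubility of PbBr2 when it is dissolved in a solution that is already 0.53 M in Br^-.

PbBr2(s) ⇌ Pb^2+ + 2 Br^-
Ksp = [Pb^2+][Br^-]^2
Let s be the molar solubility in this solution. [Pb^2+] = s, [Br^-] = 0.53 + 2s ≈ 0.53 (since the Br^- already present dominates).
Ksp ≈ s × (0.53)^2
s = 3.1 x 10^-6 M
Check: 2s = 6.3 × 10^-6 ≪ 0.53, so the approximation is valid.

s ≈ 3.1 × 10^-6 M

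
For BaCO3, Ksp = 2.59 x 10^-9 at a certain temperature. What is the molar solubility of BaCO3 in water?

BaCO3(s) <=> Ba^2+ + CO3^2-
Ksp = [Ba^2+][CO3^2-]
If s mol/L of BaCO3 dissolves, [Ba^2+] = s and [CO3^2-] = s.
Ksp = s × s = s^2
s = (2.59 x 10^-9)^(1/2) = 5.09 x 10^-5 M

s ≈ 5.09e-5 M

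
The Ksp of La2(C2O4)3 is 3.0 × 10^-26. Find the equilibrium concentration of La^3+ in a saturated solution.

[La^3+] ≈ 6.2e-6 M

La2(C2O4)3(s) <=> 2 La^3+ + 3 C2O4^2-
Ksp = [La^3+]^2[C2O4^2-]^3
If s mol/L of La2(C2O4)3 dissolves, [La^3+] = 2s and [C2O4^2-] = 3s.
So Ksp = (2s)^2 × (3s)^3 = 108s^5
s = (3.0 × 10^-26 / 108)^(1/5) = 3.08 × 10^-6 M
[La^3+] = 2s = 6.2 × 10^-6 M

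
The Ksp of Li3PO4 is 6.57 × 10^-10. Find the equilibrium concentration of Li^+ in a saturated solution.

Li3PO4(s) ⇌ 3 Li^+(aq) + PO4^3-(aq)
Ksp = [Li^+]^3[PO4^3-]
Let s = molar solubility. Then [Li^+] = 3s and [PO4^3-] = s.
Substituting: Ksp = (3s)^3s = 27s^4
s = (6.57 × 10^-10 / 27)^(1/4) = 2.221 x 10^-3 M
[Li^+] = 3s = 6.66 x 10^-3 M

6.66e-3 M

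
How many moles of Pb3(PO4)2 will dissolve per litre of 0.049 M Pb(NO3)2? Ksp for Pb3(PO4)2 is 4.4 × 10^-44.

Pb3(PO4)2(s) ⇌ 3 Pb^2+ + 2 PO4^3-
Ksp = [Pb^2+]^3[PO4^3-]^2
Let s = moles of Pb3(PO4)2 that dissolve per litre. [Pb^2+] = 0.049 + 3s ≈ 0.049, [PO4^3-] = 2s (Ksp is small, so little additional dissolves).
Ksp ≈ (0.049)^3 × (2s)^2
s = 9.7 x 10^-21 M
Check: 3s = 2.9 x 10^-20 ≪ 0.049, so the approximation is valid.

s = 9.7 × 10^-21 M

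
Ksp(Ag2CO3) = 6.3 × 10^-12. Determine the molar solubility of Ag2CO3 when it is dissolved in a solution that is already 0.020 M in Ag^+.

s ≈ 1.6 x 10^-8 M

Ag2CO3(s) <=> 2 Ag^+ + CO3^2-
Ksp = [Ag^+]^2[CO3^2-]
Let s be the molar solubility in this solution. [Ag^+] = 0.020 + 2s ≈ 0.020, [CO3^2-] = s (common-ion effect: Ag^+ is already 0.020 M).
Ksp ≈ (0.020)^2 × s
s = 1.6 × 10^-8 M
Check: 2s = 3.2 × 10^-8 ≪ 0.020, so the approximation is valid.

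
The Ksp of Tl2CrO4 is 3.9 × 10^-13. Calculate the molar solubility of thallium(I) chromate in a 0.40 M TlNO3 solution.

Tl2CrO4(s) ⇌ 2 Tl^+(aq) + CrO4^2-(aq)
Ksp = [Tl^+]^2[CrO4^2-]
Let s be the molar solubility in this solution. [Tl^+] = 0.40 + 2s ≈ 0.40, [CrO4^2-] = s (since Tl^+ from TlNO3 dominates).
Ksp ≈ (0.40)^2 × s
s = 2.4 x 10^-12 M
Check: 2s = 4.9 × 10^-12 ≪ 0.40, so the approximation is valid.

s = 2.4 × 10^-12 M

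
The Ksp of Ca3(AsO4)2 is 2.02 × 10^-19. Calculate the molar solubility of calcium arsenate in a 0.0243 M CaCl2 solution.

s ≈ 5.93 x 10^-8 M

Ca3(AsO4)2(s) <=> 3 Ca^2+ + 2 AsO4^3-
Ksp = [Ca^2+]^3[AsO4^3-]^2
Let s = moles of Ca3(AsO4)2 that dissolve per litre. [Ca^2+] = 0.0243 + 3s ≈ 0.0243, [AsO4^3-] = 2s (common-ion effect: Ca^2+ is already 0.0243 M).
Ksp ≈ (0.0243)^3 × (2s)^2
s = 5.93 x 10^-8 M
Check: 3s = 1.8 × 10^-7 ≪ 0.0243, so the approximation is valid.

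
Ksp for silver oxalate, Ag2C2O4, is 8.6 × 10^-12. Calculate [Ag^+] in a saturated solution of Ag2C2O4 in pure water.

[Ag^+] ≈ 2.6 x 10^-4 M

Ag2C2O4(s) ⇌ 2 Ag^+(aq) + C2O4^2-(aq)
Ksp = [Ag^+]^2[C2O4^2-]
For each mole of Ag2C2O4 that dissolves: [Ag^+] = 2s, [C2O4^2-] = s.
So Ksp = (2s)^2 × s = 4s^3
s = (8.6 × 10^-12 / 4)^(1/3) = 1.29 x 10^-4 M
[Ag^+] = 2s = 2.6 × 10^-4 M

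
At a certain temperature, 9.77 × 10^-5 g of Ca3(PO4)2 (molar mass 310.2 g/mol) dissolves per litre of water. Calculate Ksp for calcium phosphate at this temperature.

Molar solubility s = (9.77 × 10^-5 g/L) / (310.2 g/mol) = 3.150 × 10^-7 M.
Ca3(PO4)2(s) ⇌ 3 Ca^2+ + 2 PO4^3-
If s mol/L of Ca3(PO4)2 dissolves, [Ca^2+] = 3s and [PO4^3-] = 2s.
Ksp = [Ca^2+]^3[PO4^3-]^2
Ksp = (3s)^3(2s)^2 = 108s^5
Ksp = 108 × (3.150 x 10^-7)^5 = 3.35 × 10^-31

3.35 × 10^-31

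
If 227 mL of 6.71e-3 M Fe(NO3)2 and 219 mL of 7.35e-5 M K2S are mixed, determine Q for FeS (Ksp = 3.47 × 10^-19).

Q ≈ 1.23 x 10^-7

Total volume = 227 + 219 = 446 mL.
[Fe^2+] = 6.71 × 10^-3 × (227/446) = 3.415 × 10^-3 M
[S^2-] = 7.35 × 10^-5 × (219/446) = 3.609 x 10^-5 M
FeS(s) <=> Fe^2+ + S^2-, so Q = [Fe^2+][S^2-]
Q = (3.415 × 10^-3)(3.609 × 10^-5) = 1.23 × 10^-7
Q > Ksp, so FeS will precipitate.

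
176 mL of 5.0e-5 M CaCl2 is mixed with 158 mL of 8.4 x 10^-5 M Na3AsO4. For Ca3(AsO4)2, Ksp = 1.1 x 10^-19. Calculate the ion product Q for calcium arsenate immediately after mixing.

Q = 2.9 × 10^-23

Total volume = 176 + 158 = 334 mL.
[Ca^2+] = 5.0 × 10^-5 × (176/334) = 2.63 x 10^-5 M
[AsO4^3-] = 8.4 × 10^-5 × (158/334) = 3.97 × 10^-5 M
Ca3(AsO4)2(s) ⇌ 3 Ca^2+(aq) + 2 AsO4^3-(aq), so Q = [Ca^2+]^3[AsO4^3-]^2
Q = (2.63 × 10^-5)^3(3.97 x 10^-5)^2 = 2.9 x 10^-23
Q < Ksp, so no precipitate of Ca3(AsO4)2 forms.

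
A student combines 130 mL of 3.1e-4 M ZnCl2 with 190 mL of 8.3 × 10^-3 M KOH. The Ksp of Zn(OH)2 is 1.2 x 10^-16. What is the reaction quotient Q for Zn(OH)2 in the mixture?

Total volume = 130 + 190 = 320 mL.
[Zn^2+] = 3.1 × 10^-4 × (130/320) = 1.26 x 10^-4 M
[OH^-] = 8.3 × 10^-3 × (190/320) = 4.93 x 10^-3 M
Zn(OH)2(s) ⇌ Zn^2+ + 2 OH^-, so Q = [Zn^2+][OH^-]^2
Q = (1.26 × 10^-4)(4.93 × 10^-3)^2 = 3.1 × 10^-9
Q > Ksp, so Zn(OH)2 will precipitate.

Q ≈ 3.1e-9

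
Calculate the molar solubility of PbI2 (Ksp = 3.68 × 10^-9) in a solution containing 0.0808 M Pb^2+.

s = 1.07 x 10^-4 M

PbI2(s) ⇌ Pb^2+ + 2 I^-
Ksp = [Pb^2+][I^-]^2
Let s = moles of PbI2 that dissolve per litre. [Pb^2+] = 0.0808 + s ≈ 0.0808, [I^-] = 2s (Ksp is small, so little additional dissolves).
Ksp ≈ 0.0808 × (2s)^2
s = 1.07 x 10^-4 M
Check: s = 1.1 × 10^-4 ≪ 0.0808, so the approximation is valid.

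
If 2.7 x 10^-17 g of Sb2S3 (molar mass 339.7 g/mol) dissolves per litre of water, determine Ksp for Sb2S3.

3.4 x 10^-94

Molar solubility s = (2.7 x 10^-17 g/L) / (339.7 g/mol) = 7.95 x 10^-20 M.
Sb2S3(s) ⇌ 2 Sb^3+(aq) + 3 S^2-(aq)
Let s = molar solubility. Then [Sb^3+] = 2s and [S^2-] = 3s.
Ksp = [Sb^3+]^2[S^2-]^3
Ksp = (2s)^2(3s)^3 = 108s^5
With s = 7.95 x 10^-20: Ksp = 3.4 × 10^-94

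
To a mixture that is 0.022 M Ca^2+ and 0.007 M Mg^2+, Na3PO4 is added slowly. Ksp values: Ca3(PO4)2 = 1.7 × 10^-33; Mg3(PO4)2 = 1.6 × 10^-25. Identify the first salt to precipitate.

Each salt begins to precipitate when Q = Ksp, i.e. when [PO4^3-] reaches its threshold.
For Ca3(PO4)2: 1.7 × 10^-33 = (0.022)^3 × [PO4^3-]^2  ⇒  [PO4^3-] = 1.3 × 10^-14 M.
For Mg3(PO4)2: 1.6 × 10^-25 = (0.007)^3 × [PO4^3-]^2  ⇒  [PO4^3-] = 6.8 × 10^-10 M.
The salt with the lower threshold [PO4^3-] precipitates first: Ca3(PO4)2.

Ca3(PO4)2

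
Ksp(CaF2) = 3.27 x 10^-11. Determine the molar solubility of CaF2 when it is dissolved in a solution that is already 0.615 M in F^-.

CaF2(s) ⇌ Ca^2+ + 2 F^-
Ksp = [Ca^2+][F^-]^2
Let s be the molar solubility in this solution. [Ca^2+] = s, [F^-] = 0.615 + 2s ≈ 0.615 (since the F^- already present dominates).
Ksp ≈ s × (0.615)^2
s = 8.65 x 10^-11 M
Check: 2s = 1.7 x 10^-10 ≪ 0.615, so the approximation is valid.

8.65e-11 M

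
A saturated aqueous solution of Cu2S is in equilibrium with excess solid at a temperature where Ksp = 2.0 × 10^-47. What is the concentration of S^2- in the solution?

1.7e-16 M

Cu2S(s) ⇌ 2 Cu^+ + S^2-
Ksp = [Cu^+]^2[S^2-]
For each mole of Cu2S that dissolves: [Cu^+] = 2s, [S^2-] = s.
Substituting: Ksp = (2s)^2s = 4s^3
s^3 = 2.0 × 10^-47 / 4, so s = 1.71 x 10^-16 M
[S^2-] = s = 1.7 x 10^-16 M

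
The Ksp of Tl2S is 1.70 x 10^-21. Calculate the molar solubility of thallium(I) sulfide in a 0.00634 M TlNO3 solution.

Tl2S(s) ⇌ 2 Tl^+(aq) + S^2-(aq)
Ksp = [Tl^+]^2[S^2-]
Let s = moles of Tl2S that dissolve per litre. [Tl^+] = 0.00634 + 2s ≈ 0.00634, [S^2-] = s (since Tl^+ from TlNO3 dominates).
Ksp ≈ (0.00634)^2 × s
s = 4.23 × 10^-17 M
Check: 2s = 8.5 x 10^-17 ≪ 0.00634, so the approximation is valid.

4.23e-17 M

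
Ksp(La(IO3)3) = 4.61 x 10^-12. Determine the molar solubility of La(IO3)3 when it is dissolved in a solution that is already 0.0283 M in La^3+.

s ≈ 1.82 x 10^-4 M

La(IO3)3(s) ⇌ La^3+ + 3 IO3^-
Ksp = [La^3+][IO3^-]^3
Let s = moles of La(IO3)3 that dissolve per litre. [La^3+] = 0.0283 + s ≈ 0.0283, [IO3^-] = 3s (Ksp is small, so little additional dissolves).
Ksp ≈ 0.0283 × (3s)^3
s = 1.82 × 10^-4 M
Check: s = 1.8 x 10^-4 ≪ 0.0283, so the approximation is valid.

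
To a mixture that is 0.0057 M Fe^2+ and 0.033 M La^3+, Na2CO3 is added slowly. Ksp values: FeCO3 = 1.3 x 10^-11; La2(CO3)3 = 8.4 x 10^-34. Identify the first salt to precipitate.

La2(CO3)3

Each salt begins to precipitate when Q = Ksp, i.e. when [CO3^2-] reaches its threshold.
For FeCO3: 1.3 x 10^-11 = 0.0057 × [CO3^2-]  ⇒  [CO3^2-] = 2.3 × 10^-9 M.
For La2(CO3)3: 8.4 x 10^-34 = (0.033)^2 × [CO3^2-]^3  ⇒  [CO3^2-] = 9.2 × 10^-11 M.
The salt with the lower threshold [CO3^2-] precipitates first: La2(CO3)3.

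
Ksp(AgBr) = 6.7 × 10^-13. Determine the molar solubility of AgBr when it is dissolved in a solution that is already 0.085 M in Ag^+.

7.9 × 10^-12 M

AgBr(s) <=> Ag^+(aq) + Br^-(aq)
Ksp = [Ag^+][Br^-]
Let s = moles of AgBr that dissolve per litre. [Ag^+] = 0.085 + s ≈ 0.085, [Br^-] = s (since the Ag^+ already present dominates).
Ksp ≈ 0.085 × s
s = 7.9 × 10^-12 M
Check: s = 7.9 × 10^-12 ≪ 0.085, so the approximation is valid.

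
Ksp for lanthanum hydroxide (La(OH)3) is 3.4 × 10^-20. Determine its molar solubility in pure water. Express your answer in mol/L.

s ≈ 6.0e-6 M

La(OH)3(s) ⇌ La^3+(aq) + 3 OH^-(aq)
Ksp = [La^3+][OH^-]^3
Let s = molar solubility. Then [La^3+] = s and [OH^-] = 3s.
Ksp = s(3s)^3 = 27s^4
Solving, s = (3.4 × 10^-20/27)^(1/4) = 6.0 × 10^-6 M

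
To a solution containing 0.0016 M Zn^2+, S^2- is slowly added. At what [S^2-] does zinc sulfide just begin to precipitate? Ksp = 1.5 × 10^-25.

[S^2-] = 9.4 x 10^-23 M

ZnS(s) <=> Zn^2+ + S^2-
Ksp = [Zn^2+][S^2-]
Precipitation begins when Q = Ksp. With [Zn^2+] = 0.0016 M:
1.5 × 10^-25 = (0.0016) × [S^2-]
[S^2-] = (1.5 × 10^-25 / 1.6 x 10^-3) = 9.4 × 10^-23 M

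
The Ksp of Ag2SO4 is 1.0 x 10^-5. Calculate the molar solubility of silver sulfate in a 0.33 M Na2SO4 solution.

s ≈ 2.8e-3 M

Ag2SO4(s) ⇌ 2 Ag^+(aq) + SO4^2-(aq)
Ksp = [Ag^+]^2[SO4^2-]
If s mol/L dissolves here, [Ag^+] = 2s, [SO4^2-] = 0.33 + s ≈ 0.33 (common-ion effect: SO4^2- is already 0.33 M).
Ksp ≈ (2s)^2 × 0.33
s = 2.8 x 10^-3 M
Check: s = 2.8 × 10^-3 ≪ 0.33, so the approximation is valid.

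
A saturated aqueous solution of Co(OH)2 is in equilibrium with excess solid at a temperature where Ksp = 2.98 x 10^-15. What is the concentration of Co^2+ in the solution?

9.07 × 10^-6 M

Co(OH)2(s) <=> Co^2+ + 2 OH^-
Ksp = [Co^2+][OH^-]^2
Let s = molar solubility. Then [Co^2+] = s and [OH^-] = 2s.
So Ksp = s × (2s)^2 = 4s^3
Solving, s = (2.98 x 10^-15/4)^(1/3) = 9.065 × 10^-6 M
[Co^2+] = s = 9.07 × 10^-6 M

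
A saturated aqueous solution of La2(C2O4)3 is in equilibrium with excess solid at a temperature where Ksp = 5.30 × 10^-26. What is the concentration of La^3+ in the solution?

La2(C2O4)3(s) ⇌ 2 La^3+ + 3 C2O4^2-
Ksp = [La^3+]^2[C2O4^2-]^3
For each mole of La2(C2O4)3 that dissolves: [La^3+] = 2s, [C2O4^2-] = 3s.
Substituting: Ksp = (2s)^2(3s)^3 = 108s^5
s^5 = 5.30 × 10^-26 / 108, so s = 3.453 x 10^-6 M
[La^3+] = 2s = 6.91 x 10^-6 M

6.91 × 10^-6 M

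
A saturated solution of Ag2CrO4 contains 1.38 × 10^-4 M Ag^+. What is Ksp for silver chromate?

Ag2CrO4(s) ⇌ 2 Ag^+ + CrO4^2-
Stoichiometry gives [CrO4^2-] = (1/2)[Ag^+] = 6.900 x 10^-5 M.
Ksp = [Ag^+]^2[CrO4^2-]
Ksp = (1.38 x 10^-4)^2 × 6.900 × 10^-5 = 1.31 × 10^-12

1.31e-12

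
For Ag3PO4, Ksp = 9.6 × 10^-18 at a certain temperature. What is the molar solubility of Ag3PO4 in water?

Ag3PO4(s) <=> 3 Ag^+ + PO4^3-
Ksp = [Ag^+]^3[PO4^3-]
Let s = molar solubility. Then [Ag^+] = 3s and [PO4^3-] = s.
Substituting: Ksp = (3s)^3s = 27s^4
Solving, s = (9.6 × 10^-18/27)^(1/4) = 2.4 × 10^-5 M

s = 2.4e-5 M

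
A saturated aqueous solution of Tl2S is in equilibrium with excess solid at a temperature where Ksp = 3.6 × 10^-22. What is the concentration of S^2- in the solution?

Tl2S(s) ⇌ 2 Tl^+ + S^2-
Ksp = [Tl^+]^2[S^2-]
Let s = molar solubility. Then [Tl^+] = 2s and [S^2-] = s.
So Ksp = (2s)^2 × s = 4s^3
s = (3.6 × 10^-22 / 4)^(1/3) = 4.48 × 10^-8 M
[S^2-] = s = 4.5 × 10^-8 M

[S^2-] ≈ 4.5 × 10^-8 M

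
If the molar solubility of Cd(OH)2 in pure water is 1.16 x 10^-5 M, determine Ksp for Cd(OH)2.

Cd(OH)2(s) ⇌ Cd^2+ + 2 OH^-
Let s = molar solubility. Then [Cd^2+] = s and [OH^-] = 2s.
Ksp = [Cd^2+][OH^-]^2
Ksp = s(2s)^2 = 4s^3
With s = 1.16 x 10^-5: Ksp = 6.24 x 10^-15

6.24 × 10^-15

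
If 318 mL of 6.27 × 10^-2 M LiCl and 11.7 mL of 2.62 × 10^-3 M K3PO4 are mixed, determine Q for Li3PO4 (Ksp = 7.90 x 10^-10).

Total volume = 318 + 11.7 = 329.7 mL.
[Li^+] = 6.27 x 10^-2 × (318/329.7) = 6.047 × 10^-2 M
[PO4^3-] = 2.62 x 10^-3 × (11.7/329.7) = 9.298 x 10^-5 M
Li3PO4(s) ⇌ 3 Li^+(aq) + PO4^3-(aq), so Q = [Li^+]^3[PO4^3-]
Q = (6.047 x 10^-2)^3(9.298 x 10^-5) = 2.06 x 10^-8
Q > Ksp, so Li3PO4 will precipitate.

Q ≈ 2.06e-8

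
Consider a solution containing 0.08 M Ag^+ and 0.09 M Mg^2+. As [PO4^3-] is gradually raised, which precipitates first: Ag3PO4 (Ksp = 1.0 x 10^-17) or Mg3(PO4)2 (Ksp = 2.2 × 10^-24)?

Ag3PO4

Precipitation of each salt starts when its ion product equals its Ksp.
For Ag3PO4: 1.0 x 10^-17 = (0.08)^3 × [PO4^3-]  ⇒  [PO4^3-] = 2.0 x 10^-14 M.
For Mg3(PO4)2: 2.2 × 10^-24 = (0.09)^3 × [PO4^3-]^2  ⇒  [PO4^3-] = 5.5 x 10^-11 M.
The salt with the lower threshold [PO4^3-] precipitates first: Ag3PO4.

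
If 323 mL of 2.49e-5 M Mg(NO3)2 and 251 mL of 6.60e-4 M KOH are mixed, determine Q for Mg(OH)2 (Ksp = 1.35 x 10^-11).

1.17 x 10^-12

Total volume = 323 + 251 = 574 mL.
[Mg^2+] = 2.49 × 10^-5 × (323/574) = 1.401 × 10^-5 M
[OH^-] = 6.60 × 10^-4 × (251/574) = 2.886 × 10^-4 M
Mg(OH)2(s) <=> Mg^2+(aq) + 2 OH^-(aq), so Q = [Mg^2+][OH^-]^2
Q = (1.401 × 10^-5)(2.886 × 10^-4)^2 = 1.17 × 10^-12
Q < Ksp, so no precipitate of Mg(OH)2 forms.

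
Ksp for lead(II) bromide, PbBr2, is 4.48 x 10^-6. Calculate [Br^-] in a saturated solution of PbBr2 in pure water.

PbBr2(s) <=> Pb^2+ + 2 Br^-
Ksp = [Pb^2+][Br^-]^2
With molar solubility s: [Pb^2+] = s, [Br^-] = 2s.
Substituting: Ksp = s(2s)^2 = 4s^3
s^3 = 4.48 x 10^-6 / 4, so s = 1.038 × 10^-2 M
[Br^-] = 2s = 2.08 × 10^-2 M

2.08 × 10^-2 M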